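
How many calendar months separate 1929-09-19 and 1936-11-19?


From September 1929 to November 1936
7 years * 12 = 84 months, plus 2 months = 86

86 months


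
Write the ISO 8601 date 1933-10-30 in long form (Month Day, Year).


ISO 1933-10-30 parses as year=1933, month=10, day=30
Month 10 -> October

October 30, 1933


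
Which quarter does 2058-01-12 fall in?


Month: January (month 1)
Q1: Jan-Mar, Q2: Apr-Jun, Q3: Jul-Sep, Q4: Oct-Dec

Q1


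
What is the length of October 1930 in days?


October 1930

31 days


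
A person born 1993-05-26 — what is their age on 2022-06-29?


Birth: 1993-05-26
Reference: 2022-06-29
Year difference: 2022 - 1993 = 29

29 years old


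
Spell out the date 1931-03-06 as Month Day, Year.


ISO 1931-03-06 parses as year=1931, month=03, day=06
Month 3 -> March

March 6, 1931


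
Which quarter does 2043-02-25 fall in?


Month: February (month 2)
Q1: Jan-Mar, Q2: Apr-Jun, Q3: Jul-Sep, Q4: Oct-Dec

Q1


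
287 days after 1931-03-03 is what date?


Start: 1931-03-03, add 287 days
March 1931 has 31 days: 31 - 3 = 28 days to March 31 -> 259 left
April 1931 has 30 days -> 229 left
May 1931 has 31 days -> 198 left
June 1931 has 30 days -> 168 left
July 1931 has 31 days -> 137 left
August 1931 has 31 days -> 106 left
September 1931 has 30 days -> 76 left
October 1931 has 31 days -> 45 left
November 1931 has 30 days -> 15 left
December 1931: 15 <= 31 -> lands on December 15

Result: 1931-12-15


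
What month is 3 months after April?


April is month 4
4 + 3 = 7

July


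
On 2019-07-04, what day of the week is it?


Date: July 4, 2019
Anchor: Jan 1, 2019. With p = 2019 - 1 = 2018: (p + p//4 - p//100 + p//400) mod 7 = (2018 + 504 - 20 + 5) mod 7 = 2507 mod 7 = 1 -> Tuesday (Mon=0 ... Sun=6)
Days before July (Jan-Jun): 181; offset = 181 + 4 - 1 = 184
Weekday index = (1 + 184) mod 7 = 3

Day of the week: Thursday


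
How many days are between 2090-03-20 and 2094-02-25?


From 2090-03-20 to 2094-02-25
2090-03-20: days before March = 31 + 28 = 59 (2090 is not a leap year); day of year = 59 + 20 = 79
2094-02-25: days before February = 31; day of year = 31 + 25 = 56
Rest of 2090: 365 - 79 = 286
Full years 2091 (365), 2092 (366), 2093 (365): 1096
Total = 286 + 1096 + 56 = 1438

1438 days


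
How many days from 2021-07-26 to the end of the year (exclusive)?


Day of year: 207 of 365
Remaining = 365 - 207

158 days


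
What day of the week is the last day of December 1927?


December 1927 has 31 days
Anchor: Jan 1, 1927. With p = 1927 - 1 = 1926: (p + p//4 - p//100 + p//400) mod 7 = (1926 + 481 - 19 + 4) mod 7 = 2392 mod 7 = 5 -> Saturday (Mon=0 ... Sun=6)
Days before December (Jan-Nov): 334; December 1 index = (5 + 334) mod 7 = 3 -> Thursday
Last day offset: 31 - 1 = 30 days
Weekday index = (3 + 30) mod 7 = 5

Saturday, December 31


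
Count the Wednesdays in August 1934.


August 1934 has 31 days
Anchor: Jan 1, 1934. With p = 1934 - 1 = 1933: (p + p//4 - p//100 + p//400) mod 7 = (1933 + 483 - 19 + 4) mod 7 = 2401 mod 7 = 0 -> Monday (Mon=0 ... Sun=6)
Days before August (Jan-Jul): 212; August 1 index = (0 + 212) mod 7 = 2 -> Wednesday
First Wednesday is August 1
Wednesdays: 1, 8, 15, 22, 29

5 Wednesdays


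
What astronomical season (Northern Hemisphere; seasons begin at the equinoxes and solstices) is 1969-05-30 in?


Date: May 30
Astronomical Spring (approx.; exact equinox/solstice day varies by year): March 20 to June 20
May 30 falls within the Spring window

Spring


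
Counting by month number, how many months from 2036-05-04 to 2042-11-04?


From May 2036 to November 2042
6 years * 12 = 72 months, plus 6 months = 78

78 months


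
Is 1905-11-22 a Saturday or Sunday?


Anchor: Jan 1, 1905. With p = 1905 - 1 = 1904: (p + p//4 - p//100 + p//400) mod 7 = (1904 + 476 - 19 + 4) mod 7 = 2365 mod 7 = 6 -> Sunday (Mon=0 ... Sun=6)
Day of year: 326; offset = 325
Weekday index = (6 + 325) mod 7 = 2 -> Wednesday
Weekend days: Saturday, Sunday

No


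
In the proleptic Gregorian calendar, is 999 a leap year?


Gregorian leap year rule: divisible by 4, but not by 100, unless also by 400.
999 is not divisible by 4 -> not a leap year

No


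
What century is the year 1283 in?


Century = (year - 1) // 100 + 1
= (1283 - 1) // 100 + 1
= 1282 // 100 + 1
= 12 + 1

13th century


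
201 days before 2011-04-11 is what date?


Start: 2011-04-11, subtract 201 days
Back 11 days from April 11 reaches March 31, 2011 -> 190 left
March 2011 has 31 days -> back to February 28, 2011 -> 159 left
February 2011 has 28 days -> back to January 31, 2011 -> 131 left
January 2011 has 31 days -> back to December 31, 2010 -> 100 left
December 2010 has 31 days -> back to November 30, 2010 -> 69 left
November 2010 has 30 days -> back to October 31, 2010 -> 39 left
October 2010 has 31 days -> back to September 30, 2010 -> 8 left
September 2010: 30 - 8 = 22 -> lands on September 22

Result: 2010-09-22


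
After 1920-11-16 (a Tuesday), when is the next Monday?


Current: Tuesday
Target: Monday
Days ahead: 6

Next Monday: 1920-11-22


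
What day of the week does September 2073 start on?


Target: September 1, 2073
Anchor: Jan 1, 2073. With p = 2073 - 1 = 2072: (p + p//4 - p//100 + p//400) mod 7 = (2072 + 518 - 20 + 5) mod 7 = 2575 mod 7 = 6 -> Sunday (Mon=0 ... Sun=6)
Days before September (Jan-Aug): 243 days
Weekday index = (6 + 243) mod 7 = 4

Friday


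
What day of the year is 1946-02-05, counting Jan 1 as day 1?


Date: February 5, 1946
Days in months 1 through 1: 31
Plus 5 days in February

Day of year: 36


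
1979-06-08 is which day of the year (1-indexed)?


Date: June 8, 1979
Days in months 1 through 5: 151
Plus 8 days in June

Day of year: 159


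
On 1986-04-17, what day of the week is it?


Date: April 17, 1986
Anchor: Jan 1, 1986. With p = 1986 - 1 = 1985: (p + p//4 - p//100 + p//400) mod 7 = (1985 + 496 - 19 + 4) mod 7 = 2466 mod 7 = 2 -> Wednesday (Mon=0 ... Sun=6)
Days before April (Jan-Mar): 90; offset = 90 + 17 - 1 = 106
Weekday index = (2 + 106) mod 7 = 3

Day of the week: Thursday


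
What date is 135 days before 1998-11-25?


Start: 1998-11-25, subtract 135 days
Back 25 days from November 25 reaches October 31, 1998 -> 110 left
October 1998 has 31 days -> back to September 30, 1998 -> 79 left
September 1998 has 30 days -> back to August 31, 1998 -> 49 left
August 1998 has 31 days -> back to July 31, 1998 -> 18 left
July 1998: 31 - 18 = 13 -> lands on July 13

Result: 1998-07-13


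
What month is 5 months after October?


October is month 10
10 + 5 = 15; wrap: 15 - 12 = 3

March


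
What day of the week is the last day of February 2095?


February 2095 has 28 days
Anchor: Jan 1, 2095. With p = 2095 - 1 = 2094: (p + p//4 - p//100 + p//400) mod 7 = (2094 + 523 - 20 + 5) mod 7 = 2602 mod 7 = 5 -> Saturday (Mon=0 ... Sun=6)
Days before February (Jan): 31; February 1 index = (5 + 31) mod 7 = 1 -> Tuesday
Last day offset: 28 - 1 = 27 days
Weekday index = (1 + 27) mod 7 = 0

Monday, February 28


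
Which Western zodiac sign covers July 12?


Date: July 12
Conventional tropical zodiac dates: Cancer from June 21 onward; Leo starts July 23
July 12 falls within the Cancer range

Cancer


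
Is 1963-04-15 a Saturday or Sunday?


Anchor: Jan 1, 1963. With p = 1963 - 1 = 1962: (p + p//4 - p//100 + p//400) mod 7 = (1962 + 490 - 19 + 4) mod 7 = 2437 mod 7 = 1 -> Tuesday (Mon=0 ... Sun=6)
Day of year: 105; offset = 104
Weekday index = (1 + 104) mod 7 = 0 -> Monday
Weekend days: Saturday, Sunday

No


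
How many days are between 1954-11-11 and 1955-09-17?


From 1954-11-11 to 1955-09-17
1954-11-11: days before November = 31 + 28 + 31 + 30 + 31 + 30 + 31 + 31 + 30 + 31 = 304 (1954 is not a leap year); day of year = 304 + 11 = 315
1955-09-17: days before September = 31 + 28 + 31 + 30 + 31 + 30 + 31 + 31 = 243 (1955 is not a leap year); day of year = 243 + 17 = 260
Rest of 1954: 365 - 315 = 50
Total = 50 + 260 = 310

310 days


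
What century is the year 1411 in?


Century = (year - 1) // 100 + 1
= (1411 - 1) // 100 + 1
= 1410 // 100 + 1
= 14 + 1

15th century


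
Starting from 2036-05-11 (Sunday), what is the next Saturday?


Current: Sunday
Target: Saturday
Days ahead: 6

Next Saturday: 2036-05-17


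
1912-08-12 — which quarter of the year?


Month: August (month 8)
Q1: Jan-Mar, Q2: Apr-Jun, Q3: Jul-Sep, Q4: Oct-Dec

Q3


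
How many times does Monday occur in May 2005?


May 2005 has 31 days
Anchor: Jan 1, 2005. With p = 2005 - 1 = 2004: (p + p//4 - p//100 + p//400) mod 7 = (2004 + 501 - 20 + 5) mod 7 = 2490 mod 7 = 5 -> Saturday (Mon=0 ... Sun=6)
Days before May (Jan-Apr): 120; May 1 index = (5 + 120) mod 7 = 6 -> Sunday
First Monday is May 2
Mondays: 2, 9, 16, 23, 30

5 Mondays


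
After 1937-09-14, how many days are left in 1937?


Day of year: 257 of 365
Remaining = 365 - 257

108 days


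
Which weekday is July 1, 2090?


Target: July 1, 2090
Anchor: Jan 1, 2090. With p = 2090 - 1 = 2089: (p + p//4 - p//100 + p//400) mod 7 = (2089 + 522 - 20 + 5) mod 7 = 2596 mod 7 = 6 -> Sunday (Mon=0 ... Sun=6)
Days before July (Jan-Jun): 181 days
Weekday index = (6 + 181) mod 7 = 5

Saturday


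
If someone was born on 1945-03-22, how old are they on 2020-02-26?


Birth: 1945-03-22
Reference: 2020-02-26
Year difference: 2020 - 1945 = 75
Birthday not yet reached in 2020, subtract 1

74 years old


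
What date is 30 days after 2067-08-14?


Start: 2067-08-14, add 30 days
August 2067 has 31 days: 31 - 14 = 17 days to August 31 -> 13 left
September 2067: 13 <= 30 -> lands on September 13

Result: 2067-09-13


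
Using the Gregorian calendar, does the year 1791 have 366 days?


Gregorian leap year rule: divisible by 4, but not by 100, unless also by 400.
1791 is not divisible by 4 -> not a leap year

No


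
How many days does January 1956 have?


January 1956

31 days


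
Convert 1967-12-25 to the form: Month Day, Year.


ISO 1967-12-25 parses as year=1967, month=12, day=25
Month 12 -> December

December 25, 1967


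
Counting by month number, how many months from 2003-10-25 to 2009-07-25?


From October 2003 to July 2009
6 years * 12 = 72 months, minus 3 months = 69

69 months


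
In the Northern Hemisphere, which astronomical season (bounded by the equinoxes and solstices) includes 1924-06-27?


Date: June 27
Astronomical Summer (approx.; exact equinox/solstice day varies by year): June 21 to September 21
June 27 falls within the Summer window

Summer


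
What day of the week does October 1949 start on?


Target: October 1, 1949
Anchor: Jan 1, 1949. With p = 1949 - 1 = 1948: (p + p//4 - p//100 + p//400) mod 7 = (1948 + 487 - 19 + 4) mod 7 = 2420 mod 7 = 5 -> Saturday (Mon=0 ... Sun=6)
Days before October (Jan-Sep): 273 days
Weekday index = (5 + 273) mod 7 = 5

Saturday


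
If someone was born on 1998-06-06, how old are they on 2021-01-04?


Birth: 1998-06-06
Reference: 2021-01-04
Year difference: 2021 - 1998 = 23
Birthday not yet reached in 2021, subtract 1

22 years old


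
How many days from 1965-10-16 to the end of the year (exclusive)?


Day of year: 289 of 365
Remaining = 365 - 289

76 days


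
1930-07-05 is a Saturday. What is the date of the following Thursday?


Current: Saturday
Target: Thursday
Days ahead: 5

Next Thursday: 1930-07-10


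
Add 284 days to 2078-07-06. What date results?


Start: 2078-07-06, add 284 days
July 2078 has 31 days: 31 - 6 = 25 days to July 31 -> 259 left
August 2078 has 31 days -> 228 left
September 2078 has 30 days -> 198 left
October 2078 has 31 days -> 167 left
November 2078 has 30 days -> 137 left
December 2078 has 31 days -> 106 left
January 2079 has 31 days -> 75 left
February 2079 has 28 days -> 47 left
March 2079 has 31 days -> 16 left
April 2079: 16 <= 30 -> lands on April 16

Result: 2079-04-16


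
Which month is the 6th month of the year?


Month 6 of 12

June


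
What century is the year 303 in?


Century = (year - 1) // 100 + 1
= (303 - 1) // 100 + 1
= 302 // 100 + 1
= 3 + 1

4th century


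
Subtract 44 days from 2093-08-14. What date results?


Start: 2093-08-14, subtract 44 days
Back 14 days from August 14 reaches July 31, 2093 -> 30 left
July 2093: 31 - 30 = 1 -> lands on July 1

Result: 2093-07-01


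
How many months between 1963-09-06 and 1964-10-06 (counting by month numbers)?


From September 1963 to October 1964
1 year * 12 = 12 months, plus 1 month = 13

13 months


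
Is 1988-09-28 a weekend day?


Anchor: Jan 1, 1988. With p = 1988 - 1 = 1987: (p + p//4 - p//100 + p//400) mod 7 = (1987 + 496 - 19 + 4) mod 7 = 2468 mod 7 = 4 -> Friday (Mon=0 ... Sun=6)
Day of year: 272; offset = 271
Weekday index = (4 + 271) mod 7 = 2 -> Wednesday
Weekend days: Saturday, Sunday

No


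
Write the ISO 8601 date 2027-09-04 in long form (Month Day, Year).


ISO 2027-09-04 parses as year=2027, month=09, day=04
Month 9 -> September

September 4, 2027


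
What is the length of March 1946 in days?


March 1946

31 days


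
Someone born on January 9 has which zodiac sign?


Date: January 9
Conventional tropical zodiac dates: Capricorn from December 22 onward; Aquarius starts January 20
January 9 falls within the Capricorn range

Capricorn


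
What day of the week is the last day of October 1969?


October 1969 has 31 days
Anchor: Jan 1, 1969. With p = 1969 - 1 = 1968: (p + p//4 - p//100 + p//400) mod 7 = (1968 + 492 - 19 + 4) mod 7 = 2445 mod 7 = 2 -> Wednesday (Mon=0 ... Sun=6)
Days before October (Jan-Sep): 273; October 1 index = (2 + 273) mod 7 = 2 -> Wednesday
Last day offset: 31 - 1 = 30 days
Weekday index = (2 + 30) mod 7 = 4

Friday, October 31


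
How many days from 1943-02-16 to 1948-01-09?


From 1943-02-16 to 1948-01-09
1943-02-16: days before February = 31; day of year = 31 + 16 = 47
1948-01-09: day of year = 9
Rest of 1943: 365 - 47 = 318
Full years 1944 (366), 1945 (365), 1946 (365), 1947 (365): 1461
Total = 318 + 1461 + 9 = 1788

1788 days


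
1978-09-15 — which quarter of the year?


Month: September (month 9)
Q1: Jan-Mar, Q2: Apr-Jun, Q3: Jul-Sep, Q4: Oct-Dec

Q3


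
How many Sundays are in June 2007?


June 2007 has 30 days
Anchor: Jan 1, 2007. With p = 2007 - 1 = 2006: (p + p//4 - p//100 + p//400) mod 7 = (2006 + 501 - 20 + 5) mod 7 = 2492 mod 7 = 0 -> Monday (Mon=0 ... Sun=6)
Days before June (Jan-May): 151; June 1 index = (0 + 151) mod 7 = 4 -> Friday
First Sunday is June 3
Sundays: 3, 10, 17, 24

4 Sundays


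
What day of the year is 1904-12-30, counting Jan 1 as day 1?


Date: December 30, 1904
Days in months 1 through 11: 335
Plus 30 days in December

Day of year: 365


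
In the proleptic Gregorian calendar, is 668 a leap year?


Gregorian leap year rule: divisible by 4, but not by 100, unless also by 400.
668 is divisible by 4 but not 100 -> leap year

Yes


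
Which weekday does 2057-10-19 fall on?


Date: October 19, 2057
Anchor: Jan 1, 2057. With p = 2057 - 1 = 2056: (p + p//4 - p//100 + p//400) mod 7 = (2056 + 514 - 20 + 5) mod 7 = 2555 mod 7 = 0 -> Monday (Mon=0 ... Sun=6)
Days before October (Jan-Sep): 273; offset = 273 + 19 - 1 = 291
Weekday index = (0 + 291) mod 7 = 4

Day of the week: Friday


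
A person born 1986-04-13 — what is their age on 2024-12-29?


Birth: 1986-04-13
Reference: 2024-12-29
Year difference: 2024 - 1986 = 38

38 years old


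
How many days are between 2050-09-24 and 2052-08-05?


From 2050-09-24 to 2052-08-05
2050-09-24: days before September = 31 + 28 + 31 + 30 + 31 + 30 + 31 + 31 = 243 (2050 is not a leap year); day of year = 243 + 24 = 267
2052-08-05: days before August = 31 + 29 + 31 + 30 + 31 + 30 + 31 = 213 (2052 is a leap year); day of year = 213 + 5 = 218
Rest of 2050: 365 - 267 = 98
Full years 2051 (365): 365
Total = 98 + 365 + 218 = 681

681 days


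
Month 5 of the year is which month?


Month 5 of 12

May


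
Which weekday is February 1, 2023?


Target: February 1, 2023
Anchor: Jan 1, 2023. With p = 2023 - 1 = 2022: (p + p//4 - p//100 + p//400) mod 7 = (2022 + 505 - 20 + 5) mod 7 = 2512 mod 7 = 6 -> Sunday (Mon=0 ... Sun=6)
Days before February (Jan): 31 days
Weekday index = (6 + 31) mod 7 = 2

Wednesday


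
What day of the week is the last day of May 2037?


May 2037 has 31 days
Anchor: Jan 1, 2037. With p = 2037 - 1 = 2036: (p + p//4 - p//100 + p//400) mod 7 = (2036 + 509 - 20 + 5) mod 7 = 2530 mod 7 = 3 -> Thursday (Mon=0 ... Sun=6)
Days before May (Jan-Apr): 120; May 1 index = (3 + 120) mod 7 = 4 -> Friday
Last day offset: 31 - 1 = 30 days
Weekday index = (4 + 30) mod 7 = 6

Sunday, May 31


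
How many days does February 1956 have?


February 1956 (leap year: yes)

29 days


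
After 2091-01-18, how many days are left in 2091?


Day of year: 18 of 365
Remaining = 365 - 18

347 days


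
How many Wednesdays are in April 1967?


April 1967 has 30 days
Anchor: Jan 1, 1967. With p = 1967 - 1 = 1966: (p + p//4 - p//100 + p//400) mod 7 = (1966 + 491 - 19 + 4) mod 7 = 2442 mod 7 = 6 -> Sunday (Mon=0 ... Sun=6)
Days before April (Jan-Mar): 90; April 1 index = (6 + 90) mod 7 = 5 -> Saturday
First Wednesday is April 5
Wednesdays: 5, 12, 19, 26

4 Wednesdays


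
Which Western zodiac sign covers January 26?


Date: January 26
Conventional tropical zodiac dates: Aquarius from January 20 onward; Pisces starts February 19
January 26 falls within the Aquarius range

Aquarius


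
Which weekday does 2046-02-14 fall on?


Date: February 14, 2046
Anchor: Jan 1, 2046. With p = 2046 - 1 = 2045: (p + p//4 - p//100 + p//400) mod 7 = (2045 + 511 - 20 + 5) mod 7 = 2541 mod 7 = 0 -> Monday (Mon=0 ... Sun=6)
Days before February (Jan): 31; offset = 31 + 14 - 1 = 44
Weekday index = (0 + 44) mod 7 = 2

Day of the week: Wednesday


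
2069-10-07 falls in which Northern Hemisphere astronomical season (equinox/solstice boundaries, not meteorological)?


Date: October 7
Astronomical Autumn (approx.; exact equinox/solstice day varies by year): September 22 to December 20
October 7 falls within the Autumn window

Autumn


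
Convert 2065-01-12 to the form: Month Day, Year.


ISO 2065-01-12 parses as year=2065, month=01, day=12
Month 1 -> January

January 12, 2065


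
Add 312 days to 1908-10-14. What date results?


Start: 1908-10-14, add 312 days
October 1908 has 31 days: 31 - 14 = 17 days to October 31 -> 295 left
November 1908 has 30 days -> 265 left
December 1908 has 31 days -> 234 left
January 1909 has 31 days -> 203 left
February 1909 has 28 days -> 175 left
March 1909 has 31 days -> 144 left
April 1909 has 30 days -> 114 left
May 1909 has 31 days -> 83 left
June 1909 has 30 days -> 53 left
July 1909 has 31 days -> 22 left
August 1909: 22 <= 31 -> lands on August 22

Result: 1909-08-22


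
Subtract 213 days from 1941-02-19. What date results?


Start: 1941-02-19, subtract 213 days
Back 19 days from February 19 reaches January 31, 1941 -> 194 left
January 1941 has 31 days -> back to December 31, 1940 -> 163 left
December 1940 has 31 days -> back to November 30, 1940 -> 132 left
November 1940 has 30 days -> back to October 31, 1940 -> 102 left
October 1940 has 31 days -> back to September 30, 1940 -> 71 left
September 1940 has 30 days -> back to August 31, 1940 -> 41 left
August 1940 has 31 days -> back to July 31, 1940 -> 10 left
July 1940: 31 - 10 = 21 -> lands on July 21

Result: 1940-07-21


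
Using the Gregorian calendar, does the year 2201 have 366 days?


Gregorian leap year rule: divisible by 4, but not by 100, unless also by 400.
2201 is not divisible by 4 -> not a leap year

No


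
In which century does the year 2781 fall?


Century = (year - 1) // 100 + 1
= (2781 - 1) // 100 + 1
= 2780 // 100 + 1
= 27 + 1

28th century


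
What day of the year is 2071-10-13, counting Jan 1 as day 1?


Date: October 13, 2071
Days in months 1 through 9: 273
Plus 13 days in October

Day of year: 286


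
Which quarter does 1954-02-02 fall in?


Month: February (month 2)
Q1: Jan-Mar, Q2: Apr-Jun, Q3: Jul-Sep, Q4: Oct-Dec

Q1


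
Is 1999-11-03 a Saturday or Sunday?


Anchor: Jan 1, 1999. With p = 1999 - 1 = 1998: (p + p//4 - p//100 + p//400) mod 7 = (1998 + 499 - 19 + 4) mod 7 = 2482 mod 7 = 4 -> Friday (Mon=0 ... Sun=6)
Day of year: 307; offset = 306
Weekday index = (4 + 306) mod 7 = 2 -> Wednesday
Weekend days: Saturday, Sunday

No


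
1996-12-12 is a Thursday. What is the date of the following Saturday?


Current: Thursday
Target: Saturday
Days ahead: 2

Next Saturday: 1996-12-14


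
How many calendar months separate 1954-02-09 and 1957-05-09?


From February 1954 to May 1957
3 years * 12 = 36 months, plus 3 months = 39

39 months


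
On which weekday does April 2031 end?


April 2031 has 30 days
Anchor: Jan 1, 2031. With p = 2031 - 1 = 2030: (p + p//4 - p//100 + p//400) mod 7 = (2030 + 507 - 20 + 5) mod 7 = 2522 mod 7 = 2 -> Wednesday (Mon=0 ... Sun=6)
Days before April (Jan-Mar): 90; April 1 index = (2 + 90) mod 7 = 1 -> Tuesday
Last day offset: 30 - 1 = 29 days
Weekday index = (1 + 29) mod 7 = 2

Wednesday, April 30


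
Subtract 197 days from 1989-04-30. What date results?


Start: 1989-04-30, subtract 197 days
Back 30 days from April 30 reaches March 31, 1989 -> 167 left
March 1989 has 31 days -> back to February 28, 1989 -> 136 left
February 1989 has 28 days -> back to January 31, 1989 -> 108 left
January 1989 has 31 days -> back to December 31, 1988 -> 77 left
December 1988 has 31 days -> back to November 30, 1988 -> 46 left
November 1988 has 30 days -> back to October 31, 1988 -> 16 left
October 1988: 31 - 16 = 15 -> lands on October 15

Result: 1988-10-15


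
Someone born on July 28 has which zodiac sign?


Date: July 28
Conventional tropical zodiac dates: Leo from July 23 onward; Virgo starts August 23
July 28 falls within the Leo range

Leo


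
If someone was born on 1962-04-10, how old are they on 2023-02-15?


Birth: 1962-04-10
Reference: 2023-02-15
Year difference: 2023 - 1962 = 61
Birthday not yet reached in 2023, subtract 1

60 years old


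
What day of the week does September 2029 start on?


Target: September 1, 2029
Anchor: Jan 1, 2029. With p = 2029 - 1 = 2028: (p + p//4 - p//100 + p//400) mod 7 = (2028 + 507 - 20 + 5) mod 7 = 2520 mod 7 = 0 -> Monday (Mon=0 ... Sun=6)
Days before September (Jan-Aug): 243 days
Weekday index = (0 + 243) mod 7 = 5

Saturday


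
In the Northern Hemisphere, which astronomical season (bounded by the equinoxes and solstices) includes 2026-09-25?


Date: September 25
Astronomical Autumn (approx.; exact equinox/solstice day varies by year): September 22 to December 20
September 25 falls within the Autumn window

Autumn


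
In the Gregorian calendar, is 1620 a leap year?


Gregorian leap year rule: divisible by 4, but not by 100, unless also by 400.
1620 is divisible by 4 but not 100 -> leap year

Yes


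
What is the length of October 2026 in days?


October 2026

31 days


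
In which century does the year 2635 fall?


Century = (year - 1) // 100 + 1
= (2635 - 1) // 100 + 1
= 2634 // 100 + 1
= 26 + 1

27th century


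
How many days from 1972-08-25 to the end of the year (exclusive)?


Day of year: 238 of 366
Remaining = 366 - 238

128 days


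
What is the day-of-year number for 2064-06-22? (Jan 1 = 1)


Date: June 22, 2064
Days in months 1 through 5: 152
Plus 22 days in June

Day of year: 174


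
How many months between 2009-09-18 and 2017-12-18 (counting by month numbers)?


From September 2009 to December 2017
8 years * 12 = 96 months, plus 3 months = 99

99 months


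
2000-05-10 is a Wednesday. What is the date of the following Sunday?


Current: Wednesday
Target: Sunday
Days ahead: 4

Next Sunday: 2000-05-14


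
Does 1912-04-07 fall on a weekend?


Anchor: Jan 1, 1912. With p = 1912 - 1 = 1911: (p + p//4 - p//100 + p//400) mod 7 = (1911 + 477 - 19 + 4) mod 7 = 2373 mod 7 = 0 -> Monday (Mon=0 ... Sun=6)
Day of year: 98; offset = 97
Weekday index = (0 + 97) mod 7 = 6 -> Sunday
Weekend days: Saturday, Sunday

Yes


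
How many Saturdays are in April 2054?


April 2054 has 30 days
Anchor: Jan 1, 2054. With p = 2054 - 1 = 2053: (p + p//4 - p//100 + p//400) mod 7 = (2053 + 513 - 20 + 5) mod 7 = 2551 mod 7 = 3 -> Thursday (Mon=0 ... Sun=6)
Days before April (Jan-Mar): 90; April 1 index = (3 + 90) mod 7 = 2 -> Wednesday
First Saturday is April 4
Saturdays: 4, 11, 18, 25

4 Saturdays


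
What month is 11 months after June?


June is month 6
6 + 11 = 17; wrap: 17 - 12 = 5

May


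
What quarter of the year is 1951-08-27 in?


Month: August (month 8)
Q1: Jan-Mar, Q2: Apr-Jun, Q3: Jul-Sep, Q4: Oct-Dec

Q3


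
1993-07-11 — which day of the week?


Date: July 11, 1993
Anchor: Jan 1, 1993. With p = 1993 - 1 = 1992: (p + p//4 - p//100 + p//400) mod 7 = (1992 + 498 - 19 + 4) mod 7 = 2475 mod 7 = 4 -> Friday (Mon=0 ... Sun=6)
Days before July (Jan-Jun): 181; offset = 181 + 11 - 1 = 191
Weekday index = (4 + 191) mod 7 = 6

Day of the week: Sunday


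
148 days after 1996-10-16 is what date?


Start: 1996-10-16, add 148 days
October 1996 has 31 days: 31 - 16 = 15 days to October 31 -> 133 left
November 1996 has 30 days -> 103 left
December 1996 has 31 days -> 72 left
January 1997 has 31 days -> 41 left
February 1997 has 28 days -> 13 left
March 1997: 13 <= 31 -> lands on March 13

Result: 1997-03-13


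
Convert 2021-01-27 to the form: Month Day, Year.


ISO 2021-01-27 parses as year=2021, month=01, day=27
Month 1 -> January

January 27, 2021


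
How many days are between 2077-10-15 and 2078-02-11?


From 2077-10-15 to 2078-02-11
2077-10-15: days before October = 31 + 28 + 31 + 30 + 31 + 30 + 31 + 31 + 30 = 273 (2077 is not a leap year); day of year = 273 + 15 = 288
2078-02-11: days before February = 31; day of year = 31 + 11 = 42
Rest of 2077: 365 - 288 = 77
Total = 77 + 42 = 119

119 days


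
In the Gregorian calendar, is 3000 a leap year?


Gregorian leap year rule: divisible by 4, but not by 100, unless also by 400.
3000 is divisible by 100 but not 400 -> not a leap year

No


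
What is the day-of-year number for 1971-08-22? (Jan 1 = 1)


Date: August 22, 1971
Days in months 1 through 7: 212
Plus 22 days in August

Day of year: 234


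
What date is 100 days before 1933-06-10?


Start: 1933-06-10, subtract 100 days
Back 10 days from June 10 reaches May 31, 1933 -> 90 left
May 1933 has 31 days -> back to April 30, 1933 -> 59 left
April 1933 has 30 days -> back to March 31, 1933 -> 29 left
March 1933: 31 - 29 = 2 -> lands on March 2

Result: 1933-03-02


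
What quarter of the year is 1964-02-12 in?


Month: February (month 2)
Q1: Jan-Mar, Q2: Apr-Jun, Q3: Jul-Sep, Q4: Oct-Dec

Q1


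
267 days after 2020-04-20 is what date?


Start: 2020-04-20, add 267 days
April 2020 has 30 days: 30 - 20 = 10 days to April 30 -> 257 left
May 2020 has 31 days -> 226 left
June 2020 has 30 days -> 196 left
July 2020 has 31 days -> 165 left
August 2020 has 31 days -> 134 left
September 2020 has 30 days -> 104 left
October 2020 has 31 days -> 73 left
November 2020 has 30 days -> 43 left
December 2020 has 31 days -> 12 left
January 2021: 12 <= 31 -> lands on January 12

Result: 2021-01-12


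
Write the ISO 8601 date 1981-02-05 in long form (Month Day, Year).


ISO 1981-02-05 parses as year=1981, month=02, day=05
Month 2 -> February

February 5, 1981


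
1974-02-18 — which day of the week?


Date: February 18, 1974
Anchor: Jan 1, 1974. With p = 1974 - 1 = 1973: (p + p//4 - p//100 + p//400) mod 7 = (1973 + 493 - 19 + 4) mod 7 = 2451 mod 7 = 1 -> Tuesday (Mon=0 ... Sun=6)
Days before February (Jan): 31; offset = 31 + 18 - 1 = 48
Weekday index = (1 + 48) mod 7 = 0

Day of the week: Monday


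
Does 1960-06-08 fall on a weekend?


Anchor: Jan 1, 1960. With p = 1960 - 1 = 1959: (p + p//4 - p//100 + p//400) mod 7 = (1959 + 489 - 19 + 4) mod 7 = 2433 mod 7 = 4 -> Friday (Mon=0 ... Sun=6)
Day of year: 160; offset = 159
Weekday index = (4 + 159) mod 7 = 2 -> Wednesday
Weekend days: Saturday, Sunday

No


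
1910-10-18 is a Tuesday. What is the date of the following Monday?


Current: Tuesday
Target: Monday
Days ahead: 6

Next Monday: 1910-10-24


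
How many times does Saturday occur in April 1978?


April 1978 has 30 days
Anchor: Jan 1, 1978. With p = 1978 - 1 = 1977: (p + p//4 - p//100 + p//400) mod 7 = (1977 + 494 - 19 + 4) mod 7 = 2456 mod 7 = 6 -> Sunday (Mon=0 ... Sun=6)
Days before April (Jan-Mar): 90; April 1 index = (6 + 90) mod 7 = 5 -> Saturday
First Saturday is April 1
Saturdays: 1, 8, 15, 22, 29

5 Saturdays


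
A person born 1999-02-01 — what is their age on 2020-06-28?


Birth: 1999-02-01
Reference: 2020-06-28
Year difference: 2020 - 1999 = 21

21 years old


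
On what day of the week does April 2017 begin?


Target: April 1, 2017
Anchor: Jan 1, 2017. With p = 2017 - 1 = 2016: (p + p//4 - p//100 + p//400) mod 7 = (2016 + 504 - 20 + 5) mod 7 = 2505 mod 7 = 6 -> Sunday (Mon=0 ... Sun=6)
Days before April (Jan-Mar): 90 days
Weekday index = (6 + 90) mod 7 = 5

Saturday


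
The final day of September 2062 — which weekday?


September 2062 has 30 days
Anchor: Jan 1, 2062. With p = 2062 - 1 = 2061: (p + p//4 - p//100 + p//400) mod 7 = (2061 + 515 - 20 + 5) mod 7 = 2561 mod 7 = 6 -> Sunday (Mon=0 ... Sun=6)
Days before September (Jan-Aug): 243; September 1 index = (6 + 243) mod 7 = 4 -> Friday
Last day offset: 30 - 1 = 29 days
Weekday index = (4 + 29) mod 7 = 5

Saturday, September 30


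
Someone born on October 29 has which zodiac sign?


Date: October 29
Conventional tropical zodiac dates: Scorpio from October 23 onward; Sagittarius starts November 22
October 29 falls within the Scorpio range

Scorpio


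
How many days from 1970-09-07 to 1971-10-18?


From 1970-09-07 to 1971-10-18
1970-09-07: days before September = 31 + 28 + 31 + 30 + 31 + 30 + 31 + 31 = 243 (1970 is not a leap year); day of year = 243 + 7 = 250
1971-10-18: days before October = 31 + 28 + 31 + 30 + 31 + 30 + 31 + 31 + 30 = 273 (1971 is not a leap year); day of year = 273 + 18 = 291
Rest of 1970: 365 - 250 = 115
Total = 115 + 291 = 406

406 days


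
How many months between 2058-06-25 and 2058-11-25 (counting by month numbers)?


From June 2058 to November 2058
0 years * 12 = 0 months, plus 5 months = 5

5 months


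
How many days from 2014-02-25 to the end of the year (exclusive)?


Day of year: 56 of 365
Remaining = 365 - 56

309 days


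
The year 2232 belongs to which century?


Century = (year - 1) // 100 + 1
= (2232 - 1) // 100 + 1
= 2231 // 100 + 1
= 22 + 1

23rd century


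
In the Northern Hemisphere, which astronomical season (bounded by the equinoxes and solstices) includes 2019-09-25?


Date: September 25
Astronomical Autumn (approx.; exact equinox/solstice day varies by year): September 22 to December 20
September 25 falls within the Autumn window

Autumn


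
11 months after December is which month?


December is month 12
12 + 11 = 23; wrap: 23 - 12 = 11

November


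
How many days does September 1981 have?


September 1981

30 days


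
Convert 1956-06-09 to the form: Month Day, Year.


ISO 1956-06-09 parses as year=1956, month=06, day=09
Month 6 -> June

June 9, 1956


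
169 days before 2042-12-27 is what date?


Start: 2042-12-27, subtract 169 days
Back 27 days from December 27 reaches November 30, 2042 -> 142 left
November 2042 has 30 days -> back to October 31, 2042 -> 112 left
October 2042 has 31 days -> back to September 30, 2042 -> 81 left
September 2042 has 30 days -> back to August 31, 2042 -> 51 left
August 2042 has 31 days -> back to July 31, 2042 -> 20 left
July 2042: 31 - 20 = 11 -> lands on July 11

Result: 2042-07-11


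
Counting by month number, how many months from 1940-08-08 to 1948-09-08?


From August 1940 to September 1948
8 years * 12 = 96 months, plus 1 month = 97

97 months


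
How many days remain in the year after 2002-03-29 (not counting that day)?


Day of year: 88 of 365
Remaining = 365 - 88

277 days


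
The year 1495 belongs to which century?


Century = (year - 1) // 100 + 1
= (1495 - 1) // 100 + 1
= 1494 // 100 + 1
= 14 + 1

15th century


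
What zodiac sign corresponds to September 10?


Date: September 10
Conventional tropical zodiac dates: Virgo from August 23 onward; Libra starts September 23
September 10 falls within the Virgo range

Virgo


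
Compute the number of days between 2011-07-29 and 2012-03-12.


From 2011-07-29 to 2012-03-12
2011-07-29: days before July = 31 + 28 + 31 + 30 + 31 + 30 = 181 (2011 is not a leap year); day of year = 181 + 29 = 210
2012-03-12: days before March = 31 + 29 = 60 (2012 is a leap year); day of year = 60 + 12 = 72
Rest of 2011: 365 - 210 = 155
Total = 155 + 72 = 227

227 days


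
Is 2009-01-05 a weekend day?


Anchor: Jan 1, 2009. With p = 2009 - 1 = 2008: (p + p//4 - p//100 + p//400) mod 7 = (2008 + 502 - 20 + 5) mod 7 = 2495 mod 7 = 3 -> Thursday (Mon=0 ... Sun=6)
Day of year: 5; offset = 4
Weekday index = (3 + 4) mod 7 = 0 -> Monday
Weekend days: Saturday, Sunday

No


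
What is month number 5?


Month 5 of 12

May


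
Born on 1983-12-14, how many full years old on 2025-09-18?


Birth: 1983-12-14
Reference: 2025-09-18
Year difference: 2025 - 1983 = 42
Birthday not yet reached in 2025, subtract 1

41 years old


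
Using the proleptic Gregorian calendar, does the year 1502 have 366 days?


Gregorian leap year rule: divisible by 4, but not by 100, unless also by 400.
1502 is not divisible by 4 -> not a leap year

No


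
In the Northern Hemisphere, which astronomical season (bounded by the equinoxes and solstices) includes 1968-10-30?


Date: October 30
Astronomical Autumn (approx.; exact equinox/solstice day varies by year): September 22 to December 20
October 30 falls within the Autumn window

Autumn


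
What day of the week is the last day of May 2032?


May 2032 has 31 days
Anchor: Jan 1, 2032. With p = 2032 - 1 = 2031: (p + p//4 - p//100 + p//400) mod 7 = (2031 + 507 - 20 + 5) mod 7 = 2523 mod 7 = 3 -> Thursday (Mon=0 ... Sun=6)
Days before May (Jan-Apr): 121; May 1 index = (3 + 121) mod 7 = 5 -> Saturday
Last day offset: 31 - 1 = 30 days
Weekday index = (5 + 30) mod 7 = 0

Monday, May 31


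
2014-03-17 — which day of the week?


Date: March 17, 2014
Anchor: Jan 1, 2014. With p = 2014 - 1 = 2013: (p + p//4 - p//100 + p//400) mod 7 = (2013 + 503 - 20 + 5) mod 7 = 2501 mod 7 = 2 -> Wednesday (Mon=0 ... Sun=6)
Days before March (Jan-Feb): 59; offset = 59 + 17 - 1 = 75
Weekday index = (2 + 75) mod 7 = 0

Day of the week: Monday


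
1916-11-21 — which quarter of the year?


Month: November (month 11)
Q1: Jan-Mar, Q2: Apr-Jun, Q3: Jul-Sep, Q4: Oct-Dec

Q4


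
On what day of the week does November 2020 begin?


Target: November 1, 2020
Anchor: Jan 1, 2020. With p = 2020 - 1 = 2019: (p + p//4 - p//100 + p//400) mod 7 = (2019 + 504 - 20 + 5) mod 7 = 2508 mod 7 = 2 -> Wednesday (Mon=0 ... Sun=6)
Days before November (Jan-Oct): 305 days
Weekday index = (2 + 305) mod 7 = 6

Sunday


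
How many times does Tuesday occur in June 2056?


June 2056 has 30 days
Anchor: Jan 1, 2056. With p = 2056 - 1 = 2055: (p + p//4 - p//100 + p//400) mod 7 = (2055 + 513 - 20 + 5) mod 7 = 2553 mod 7 = 5 -> Saturday (Mon=0 ... Sun=6)
Days before June (Jan-May): 152; June 1 index = (5 + 152) mod 7 = 3 -> Thursday
First Tuesday is June 6
Tuesdays: 6, 13, 20, 27

4 Tuesdays


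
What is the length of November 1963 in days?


November 1963

30 days


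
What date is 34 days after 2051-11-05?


Start: 2051-11-05, add 34 days
November 2051 has 30 days: 30 - 5 = 25 days to November 30 -> 9 left
December 2051: 9 <= 31 -> lands on December 9

Result: 2051-12-09


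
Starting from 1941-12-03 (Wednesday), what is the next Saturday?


Current: Wednesday
Target: Saturday
Days ahead: 3

Next Saturday: 1941-12-06


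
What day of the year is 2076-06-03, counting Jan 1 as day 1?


Date: June 3, 2076
Days in months 1 through 5: 152
Plus 3 days in June

Day of year: 155


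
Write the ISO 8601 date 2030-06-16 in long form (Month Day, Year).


ISO 2030-06-16 parses as year=2030, month=06, day=16
Month 6 -> June

June 16, 2030


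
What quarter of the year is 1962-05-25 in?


Month: May (month 5)
Q1: Jan-Mar, Q2: Apr-Jun, Q3: Jul-Sep, Q4: Oct-Dec

Q2


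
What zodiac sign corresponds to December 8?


Date: December 8
Conventional tropical zodiac dates: Sagittarius from November 22 onward; Capricorn starts December 22
December 8 falls within the Sagittarius range

Sagittarius


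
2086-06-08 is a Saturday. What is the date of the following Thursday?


Current: Saturday
Target: Thursday
Days ahead: 5

Next Thursday: 2086-06-13


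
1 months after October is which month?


October is month 10
10 + 1 = 11

November


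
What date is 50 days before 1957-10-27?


Start: 1957-10-27, subtract 50 days
Back 27 days from October 27 reaches September 30, 1957 -> 23 left
September 1957: 30 - 23 = 7 -> lands on September 7

Result: 1957-09-07


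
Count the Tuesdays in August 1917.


August 1917 has 31 days
Anchor: Jan 1, 1917. With p = 1917 - 1 = 1916: (p + p//4 - p//100 + p//400) mod 7 = (1916 + 479 - 19 + 4) mod 7 = 2380 mod 7 = 0 -> Monday (Mon=0 ... Sun=6)
Days before August (Jan-Jul): 212; August 1 index = (0 + 212) mod 7 = 2 -> Wednesday
First Tuesday is August 7
Tuesdays: 7, 14, 21, 28

4 Tuesdays


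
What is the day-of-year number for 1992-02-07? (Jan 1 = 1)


Date: February 7, 1992
Days in months 1 through 1: 31
Plus 7 days in February

Day of year: 38


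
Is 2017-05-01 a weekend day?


Anchor: Jan 1, 2017. With p = 2017 - 1 = 2016: (p + p//4 - p//100 + p//400) mod 7 = (2016 + 504 - 20 + 5) mod 7 = 2505 mod 7 = 6 -> Sunday (Mon=0 ... Sun=6)
Day of year: 121; offset = 120
Weekday index = (6 + 120) mod 7 = 0 -> Monday
Weekend days: Saturday, Sunday

No


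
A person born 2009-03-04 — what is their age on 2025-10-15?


Birth: 2009-03-04
Reference: 2025-10-15
Year difference: 2025 - 2009 = 16

16 years old


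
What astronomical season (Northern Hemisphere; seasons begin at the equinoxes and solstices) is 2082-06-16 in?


Date: June 16
Astronomical Spring (approx.; exact equinox/solstice day varies by year): March 20 to June 20
June 16 falls within the Spring window

Spring


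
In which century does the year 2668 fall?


Century = (year - 1) // 100 + 1
= (2668 - 1) // 100 + 1
= 2667 // 100 + 1
= 26 + 1

27th century


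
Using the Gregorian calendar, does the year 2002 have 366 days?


Gregorian leap year rule: divisible by 4, but not by 100, unless also by 400.
2002 is not divisible by 4 -> not a leap year

No


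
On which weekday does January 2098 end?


January 2098 has 31 days
Anchor: Jan 1, 2098. With p = 2098 - 1 = 2097: (p + p//4 - p//100 + p//400) mod 7 = (2097 + 524 - 20 + 5) mod 7 = 2606 mod 7 = 2 -> Wednesday (Mon=0 ... Sun=6)
January 1 is the anchor itself -> Wednesday
Last day offset: 31 - 1 = 30 days
Weekday index = (2 + 30) mod 7 = 4

Friday, January 31


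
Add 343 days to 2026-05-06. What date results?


Start: 2026-05-06, add 343 days
May 2026 has 31 days: 31 - 6 = 25 days to May 31 -> 318 left
June 2026 has 30 days -> 288 left
July 2026 has 31 days -> 257 left
August 2026 has 31 days -> 226 left
September 2026 has 30 days -> 196 left
October 2026 has 31 days -> 165 left
November 2026 has 30 days -> 135 left
December 2026 has 31 days -> 104 left
January 2027 has 31 days -> 73 left
February 2027 has 28 days -> 45 left
March 2027 has 31 days -> 14 left
April 2027: 14 <= 30 -> lands on April 14

Result: 2027-04-14
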